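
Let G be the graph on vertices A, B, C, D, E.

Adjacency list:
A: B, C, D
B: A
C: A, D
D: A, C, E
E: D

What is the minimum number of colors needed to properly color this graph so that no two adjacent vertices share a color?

A, C, D form a triangle, so at least 3 colors are needed.
A valid assignment using 3 colors: A=blue, B=red, C=green, D=red, E=blue. No two adjacent vertices share a color.

3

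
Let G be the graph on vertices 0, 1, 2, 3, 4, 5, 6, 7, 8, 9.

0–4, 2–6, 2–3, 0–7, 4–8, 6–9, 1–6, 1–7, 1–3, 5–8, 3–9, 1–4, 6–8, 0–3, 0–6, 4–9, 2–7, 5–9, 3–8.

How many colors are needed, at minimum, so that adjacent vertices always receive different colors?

2

1 and 6 are adjacent, so at least 2 colors are needed.
2 colors suffice: color red → {3, 4, 5, 6, 7}; color blue → {0, 1, 2, 8, 9}. No two adjacent vertices share a color.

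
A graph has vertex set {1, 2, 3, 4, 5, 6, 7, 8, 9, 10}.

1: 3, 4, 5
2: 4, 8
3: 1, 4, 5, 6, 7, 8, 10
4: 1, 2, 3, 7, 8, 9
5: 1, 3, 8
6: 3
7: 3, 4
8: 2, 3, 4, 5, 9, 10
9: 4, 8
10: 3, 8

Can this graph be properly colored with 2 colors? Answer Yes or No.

1, 3, 5 are mutually adjacent, so at least 3 colors are needed.
So 2 colors are not enough.

No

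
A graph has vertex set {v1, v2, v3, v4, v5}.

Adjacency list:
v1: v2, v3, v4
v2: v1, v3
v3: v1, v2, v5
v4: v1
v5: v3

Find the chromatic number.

v1, v2, v3 are pairwise adjacent, so at least 3 colors are needed.
3 colors suffice: v1=blue, v2=green, v3=red, v4=red, v5=blue. Each edge has distinct colors on its endpoints.

3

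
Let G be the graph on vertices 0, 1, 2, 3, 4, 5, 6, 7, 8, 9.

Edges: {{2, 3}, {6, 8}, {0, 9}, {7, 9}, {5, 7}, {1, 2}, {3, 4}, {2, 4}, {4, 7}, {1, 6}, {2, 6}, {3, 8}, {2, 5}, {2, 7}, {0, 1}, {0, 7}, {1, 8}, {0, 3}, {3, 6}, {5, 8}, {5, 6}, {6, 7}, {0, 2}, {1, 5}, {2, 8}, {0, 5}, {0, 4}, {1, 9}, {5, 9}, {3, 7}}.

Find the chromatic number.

5

0, 2, 3, 4, 7 form a clique, so at least 5 colors are needed.
A valid assignment using 5 colors: 0=yellow, 1=blue, 2=red, 3=green, 4=purple, 5=green, 6=yellow, 7=blue, 8=purple, 9=red. No two adjacent vertices share a color.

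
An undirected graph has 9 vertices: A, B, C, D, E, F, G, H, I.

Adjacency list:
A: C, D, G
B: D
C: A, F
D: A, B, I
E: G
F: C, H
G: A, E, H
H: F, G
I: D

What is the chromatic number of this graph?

3

The cycle F-H-G-A-C-F has odd length 5, so it cannot be 2-colored; at least 3 colors are needed.
A valid assignment using 3 colors: A=2, B=2, C=1, D=1, E=2, F=3, G=1, H=2, I=2. Every edge joins two different colors.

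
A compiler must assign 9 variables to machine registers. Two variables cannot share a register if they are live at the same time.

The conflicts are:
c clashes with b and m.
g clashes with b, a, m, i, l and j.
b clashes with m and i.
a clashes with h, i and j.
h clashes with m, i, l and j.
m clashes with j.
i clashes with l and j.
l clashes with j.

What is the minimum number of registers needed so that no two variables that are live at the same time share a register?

g, i, l, j all conflict with each other, so at least 4 registers are needed.
4 registers suffice: c=1, g=1, b=2, a=4, h=1, m=3, i=3, l=4, j=2. No two conflicting variables share a register.

4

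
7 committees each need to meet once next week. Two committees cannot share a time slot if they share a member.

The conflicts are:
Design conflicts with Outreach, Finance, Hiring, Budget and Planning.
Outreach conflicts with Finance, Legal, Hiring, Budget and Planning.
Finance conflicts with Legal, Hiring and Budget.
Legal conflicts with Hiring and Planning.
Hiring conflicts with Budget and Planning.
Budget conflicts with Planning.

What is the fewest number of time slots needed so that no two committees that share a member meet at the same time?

Design, Outreach, Hiring, Budget, Planning are mutually in conflict, so at least 5 time slots are needed.
5 time slots suffice: time slot 1 → {Hiring}; time slot 2 → {Outreach}; time slot 3 → {Finance, Planning}; time slot 4 → {Legal, Budget}; time slot 5 → {Design}. Each listed conflict is separated.

5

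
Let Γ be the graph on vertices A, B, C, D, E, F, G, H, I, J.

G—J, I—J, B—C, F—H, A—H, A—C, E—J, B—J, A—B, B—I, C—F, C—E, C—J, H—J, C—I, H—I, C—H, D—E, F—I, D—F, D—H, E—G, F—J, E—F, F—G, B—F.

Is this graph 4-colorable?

C, F, H, I, J form a clique, so at least 5 colors are needed.
So 4 colors are not enough.

No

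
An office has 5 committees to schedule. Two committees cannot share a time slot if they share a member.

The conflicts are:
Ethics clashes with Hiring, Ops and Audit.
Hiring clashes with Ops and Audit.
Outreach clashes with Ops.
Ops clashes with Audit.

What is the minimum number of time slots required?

4

Ethics, Hiring, Ops, Audit are mutually in conflict, so at least 4 time slots are needed.
4 time slots suffice: Ethics=2, Hiring=3, Outreach=2, Ops=1, Audit=4. Every pair that conflicts lands in different time slots.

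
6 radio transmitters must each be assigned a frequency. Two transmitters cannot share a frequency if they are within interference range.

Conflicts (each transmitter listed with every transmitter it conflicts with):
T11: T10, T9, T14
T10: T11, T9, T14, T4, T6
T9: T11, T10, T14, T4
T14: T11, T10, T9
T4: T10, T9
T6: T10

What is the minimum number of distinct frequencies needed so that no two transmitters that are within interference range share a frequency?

T11, T10, T9, T14 all conflict with each other, so at least 4 frequencies are needed.
Using 4 frequencies: T11=3, T10=1, T9=2, T14=4, T4=3, T6=2. Every pair that conflicts lands in different frequencies.

4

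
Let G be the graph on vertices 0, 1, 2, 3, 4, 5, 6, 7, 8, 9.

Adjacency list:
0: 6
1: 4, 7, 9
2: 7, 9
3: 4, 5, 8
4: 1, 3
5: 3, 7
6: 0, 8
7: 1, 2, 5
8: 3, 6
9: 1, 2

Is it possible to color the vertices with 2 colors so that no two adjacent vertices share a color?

No

The cycle 1-4-3-5-7-1 has odd length 5, so it cannot be 2-colored; at least 3 colors are needed.
So 2 colors are not enough.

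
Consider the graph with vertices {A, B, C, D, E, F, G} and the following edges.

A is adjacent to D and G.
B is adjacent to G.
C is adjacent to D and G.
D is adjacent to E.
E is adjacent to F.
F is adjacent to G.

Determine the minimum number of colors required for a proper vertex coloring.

The cycle G-F-E-D-A-G has odd length 5, so it cannot be 2-colored; at least 3 colors are needed.
One proper 3-coloring: A=2, B=2, C=2, D=1, E=2, F=3, G=1. Each edge has distinct colors on its endpoints.

3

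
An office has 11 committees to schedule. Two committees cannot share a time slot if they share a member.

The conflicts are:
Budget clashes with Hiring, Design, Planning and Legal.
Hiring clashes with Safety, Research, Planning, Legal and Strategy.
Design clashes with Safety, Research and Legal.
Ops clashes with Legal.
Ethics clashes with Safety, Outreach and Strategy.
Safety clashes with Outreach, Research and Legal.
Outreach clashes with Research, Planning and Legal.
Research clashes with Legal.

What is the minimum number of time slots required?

Safety, Outreach, Research, Legal pairwise conflict, so at least 4 time slots are needed.
4 time slots suffice: time slot 1 → {Ethics, Planning, Legal}; time slot 2 → {Budget, Ops, Safety, Strategy}; time slot 3 → {Hiring, Design, Outreach}; time slot 4 → {Research}. No two conflicting committees share a time slot.

4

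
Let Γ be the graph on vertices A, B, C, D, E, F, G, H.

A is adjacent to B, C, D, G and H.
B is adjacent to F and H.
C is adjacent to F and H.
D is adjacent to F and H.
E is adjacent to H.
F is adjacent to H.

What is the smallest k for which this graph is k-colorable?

B, F, H are mutually adjacent, so at least 3 colors are needed.
3 colors suffice: A=2, B=3, C=3, D=3, E=2, F=2, G=1, H=1. No two adjacent vertices share a color.

3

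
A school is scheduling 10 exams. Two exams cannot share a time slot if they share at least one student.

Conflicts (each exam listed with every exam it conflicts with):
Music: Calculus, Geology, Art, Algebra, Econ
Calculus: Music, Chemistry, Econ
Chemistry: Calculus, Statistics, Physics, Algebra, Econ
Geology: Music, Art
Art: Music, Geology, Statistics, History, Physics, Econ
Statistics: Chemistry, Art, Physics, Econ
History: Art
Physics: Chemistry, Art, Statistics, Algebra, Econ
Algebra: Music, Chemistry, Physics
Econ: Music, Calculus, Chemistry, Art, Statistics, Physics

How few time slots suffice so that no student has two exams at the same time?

4

Art, Statistics, Physics, Econ pairwise conflict, so at least 4 time slots are needed.
A valid assignment using 4 time slots: Music=3, Calculus=4, Chemistry=1, Geology=2, Art=1, Statistics=4, History=2, Physics=3, Algebra=2, Econ=2. Every pair that conflicts lands in different time slots.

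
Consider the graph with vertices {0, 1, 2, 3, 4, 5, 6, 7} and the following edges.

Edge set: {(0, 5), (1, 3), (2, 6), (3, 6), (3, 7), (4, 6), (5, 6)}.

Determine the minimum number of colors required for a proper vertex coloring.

4 and 6 are adjacent, so at least 2 colors are needed.
2 colors suffice: color red → {0, 1, 6, 7}; color blue → {2, 3, 4, 5}. Each edge has distinct colors on its endpoints.

2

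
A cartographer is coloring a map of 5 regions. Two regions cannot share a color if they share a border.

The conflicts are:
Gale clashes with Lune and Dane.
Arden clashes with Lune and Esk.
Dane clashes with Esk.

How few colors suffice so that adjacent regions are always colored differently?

The cycle Gale-Lune-Arden-Esk-Dane-Gale has odd length 5, so it cannot be 2-colored; at least 3 colors are needed.
3 colors suffice: color 1 → {Gale, Arden}; color 2 → {Lune, Esk}; color 3 → {Dane}. Every pair that conflicts lands in different colors.

3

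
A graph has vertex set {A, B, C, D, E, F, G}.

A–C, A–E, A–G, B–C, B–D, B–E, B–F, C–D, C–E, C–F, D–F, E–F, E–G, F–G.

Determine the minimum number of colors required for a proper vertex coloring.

B, C, E, F are pairwise adjacent (a clique of size 4), so at least 4 colors are needed.
A valid assignment using 4 colors: A=1, B=4, C=2, D=3, E=3, F=1, G=2. No two adjacent vertices share a color.

4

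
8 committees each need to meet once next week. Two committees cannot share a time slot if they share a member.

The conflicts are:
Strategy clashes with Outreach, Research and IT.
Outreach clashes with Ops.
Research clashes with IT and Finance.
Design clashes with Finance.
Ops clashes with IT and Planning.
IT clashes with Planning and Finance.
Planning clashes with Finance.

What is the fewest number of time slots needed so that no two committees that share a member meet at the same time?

Ops, IT, Planning pairwise conflict, so at least 3 time slots are needed.
3 time slots suffice: time slot 1 → {Outreach, Design, IT}; time slot 2 → {Strategy, Ops, Finance}; time slot 3 → {Research, Planning}. Every pair that conflicts lands in different time slots.

3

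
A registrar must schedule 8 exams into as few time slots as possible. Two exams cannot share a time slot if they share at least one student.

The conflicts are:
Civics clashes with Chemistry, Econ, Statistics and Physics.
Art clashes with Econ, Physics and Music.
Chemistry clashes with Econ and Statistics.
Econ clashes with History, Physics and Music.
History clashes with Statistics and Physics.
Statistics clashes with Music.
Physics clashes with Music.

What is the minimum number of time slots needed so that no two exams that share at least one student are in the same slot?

4

Art, Econ, Physics, Music pairwise conflict, so at least 4 time slots are needed.
4 time slots suffice: time slot 1 → {Econ, Statistics}; time slot 2 → {Chemistry, Physics}; time slot 3 → {Civics, History, Music}; time slot 4 → {Art}. Each listed conflict is separated.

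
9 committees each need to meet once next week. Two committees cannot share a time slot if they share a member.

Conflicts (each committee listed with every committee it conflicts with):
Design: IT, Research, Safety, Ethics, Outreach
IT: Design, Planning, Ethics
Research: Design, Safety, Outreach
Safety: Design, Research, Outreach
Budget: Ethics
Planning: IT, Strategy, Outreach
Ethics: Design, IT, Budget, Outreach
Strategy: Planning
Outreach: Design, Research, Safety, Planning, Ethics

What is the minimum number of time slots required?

4

Design, Research, Safety, Outreach pairwise conflict, so at least 4 time slots are needed.
4 time slots suffice: Design=2, IT=1, Research=3, Safety=4, Budget=1, Planning=2, Ethics=3, Strategy=1, Outreach=1. No two conflicting committees share a time slot.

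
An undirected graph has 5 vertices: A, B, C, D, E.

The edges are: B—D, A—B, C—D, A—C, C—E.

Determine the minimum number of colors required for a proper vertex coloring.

2

A and C are adjacent, so at least 2 colors are needed.
2 colors suffice: A=blue, B=red, C=red, D=blue, E=blue. Each edge has distinct colors on its endpoints.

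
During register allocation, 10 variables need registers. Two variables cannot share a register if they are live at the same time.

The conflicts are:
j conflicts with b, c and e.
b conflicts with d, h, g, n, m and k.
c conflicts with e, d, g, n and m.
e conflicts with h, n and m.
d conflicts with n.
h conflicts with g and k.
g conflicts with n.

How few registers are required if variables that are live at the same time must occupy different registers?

b, h, k pairwise conflict, so at least 3 registers are needed.
3 registers suffice: register 1 → {b, c}; register 2 → {j, h, n, m}; register 3 → {e, d, g, k}. Each listed conflict is separated.

3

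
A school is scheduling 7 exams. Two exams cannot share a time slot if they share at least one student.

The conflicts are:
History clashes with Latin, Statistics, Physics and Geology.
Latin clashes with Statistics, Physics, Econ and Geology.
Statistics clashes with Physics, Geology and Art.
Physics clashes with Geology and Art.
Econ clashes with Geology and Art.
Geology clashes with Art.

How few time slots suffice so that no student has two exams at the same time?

History, Latin, Statistics, Physics, Geology are mutually in conflict, so at least 5 time slots are needed.
Using 5 time slots: History=5, Latin=3, Statistics=2, Physics=4, Econ=2, Geology=1, Art=3. Every pair that conflicts lands in different time slots.

5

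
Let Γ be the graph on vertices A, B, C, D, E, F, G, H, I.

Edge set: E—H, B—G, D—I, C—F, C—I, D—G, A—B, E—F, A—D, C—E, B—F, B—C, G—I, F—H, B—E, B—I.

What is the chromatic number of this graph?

B, C, E, F are mutually adjacent (a clique of size 4), so at least 4 colors are needed.
4 colors suffice: color 1 → {B, D, H}; color 2 → {A, C, G}; color 3 → {F, I}; color 4 → {E}. No two adjacent vertices share a color.

4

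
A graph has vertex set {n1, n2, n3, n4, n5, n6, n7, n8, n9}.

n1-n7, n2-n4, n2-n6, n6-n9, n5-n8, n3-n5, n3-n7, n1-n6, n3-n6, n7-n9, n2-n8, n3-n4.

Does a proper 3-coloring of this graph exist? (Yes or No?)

Yes

The chromatic number is 3. The cycle n2-n4-n3-n5-n8-n2 has odd length 5, so it cannot be 2-colored; at least 3 colors are needed.
3 colors suffice: color 1 → {n1, n2, n3, n9}; color 2 → {n4, n6, n7, n8}; color 3 → {n5}.
That is already a proper 3-coloring.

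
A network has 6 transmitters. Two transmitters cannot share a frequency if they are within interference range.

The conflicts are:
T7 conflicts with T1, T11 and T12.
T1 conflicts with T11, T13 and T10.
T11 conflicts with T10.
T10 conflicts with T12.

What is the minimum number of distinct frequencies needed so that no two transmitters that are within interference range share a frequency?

3

T1, T11, T10 are mutually in conflict, so at least 3 frequencies are needed.
3 frequencies suffice: frequency 1 → {T1, T12}; frequency 2 → {T7, T13, T10}; frequency 3 → {T11}. No two conflicting transmitters share a frequency.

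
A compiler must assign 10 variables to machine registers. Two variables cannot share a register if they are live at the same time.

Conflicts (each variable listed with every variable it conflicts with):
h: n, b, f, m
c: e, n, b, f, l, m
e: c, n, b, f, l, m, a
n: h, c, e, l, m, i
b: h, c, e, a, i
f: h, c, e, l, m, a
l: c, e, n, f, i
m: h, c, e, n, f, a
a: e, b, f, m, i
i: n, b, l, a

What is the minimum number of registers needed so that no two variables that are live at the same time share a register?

c, e, f, l are mutually in conflict, so at least 4 registers are needed.
4 registers suffice: register 1 → {h, e, i}; register 2 → {n, b, f}; register 3 → {c, a}; register 4 → {l, m}. Every pair that conflicts lands in different registers.

4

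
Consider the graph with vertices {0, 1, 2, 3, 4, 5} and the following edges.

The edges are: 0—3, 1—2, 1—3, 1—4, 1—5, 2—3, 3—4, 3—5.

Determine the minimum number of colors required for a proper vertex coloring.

3

1, 2, 3 are mutually adjacent, so at least 3 colors are needed.
3 colors suffice: color red → {3}; color blue → {0, 1}; color green → {2, 4, 5}. Each edge has distinct colors on its endpoints.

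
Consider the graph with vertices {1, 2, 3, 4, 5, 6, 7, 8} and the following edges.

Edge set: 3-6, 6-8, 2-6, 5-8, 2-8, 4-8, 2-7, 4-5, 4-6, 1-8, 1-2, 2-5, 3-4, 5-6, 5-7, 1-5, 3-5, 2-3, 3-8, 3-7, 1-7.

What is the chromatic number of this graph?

3, 4, 5, 6, 8 are pairwise adjacent (a clique of size 5), so at least 5 colors are needed.
5 colors suffice: color a → {5}; color b → {7, 8}; color c → {2, 4}; color d → {1, 3}; color e → {6}. Each edge has distinct colors on its endpoints.

5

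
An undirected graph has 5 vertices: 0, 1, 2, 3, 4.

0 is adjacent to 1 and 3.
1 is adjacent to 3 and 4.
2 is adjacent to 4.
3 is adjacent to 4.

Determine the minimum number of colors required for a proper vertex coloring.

3

0, 1, 3 form a triangle, so at least 3 colors are needed.
3 colors suffice: color a → {1, 2}; color b → {3}; color c → {0, 4}. Each edge has distinct colors on its endpoints.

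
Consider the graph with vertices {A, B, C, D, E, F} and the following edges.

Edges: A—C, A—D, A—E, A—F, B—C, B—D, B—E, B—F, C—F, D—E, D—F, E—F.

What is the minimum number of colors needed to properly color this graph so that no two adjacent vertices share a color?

4

A, D, E, F are pairwise adjacent (a clique of size 4), so at least 4 colors are needed.
A valid assignment using 4 colors: A=blue, B=blue, C=green, D=yellow, E=green, F=red. Each edge has distinct colors on its endpoints.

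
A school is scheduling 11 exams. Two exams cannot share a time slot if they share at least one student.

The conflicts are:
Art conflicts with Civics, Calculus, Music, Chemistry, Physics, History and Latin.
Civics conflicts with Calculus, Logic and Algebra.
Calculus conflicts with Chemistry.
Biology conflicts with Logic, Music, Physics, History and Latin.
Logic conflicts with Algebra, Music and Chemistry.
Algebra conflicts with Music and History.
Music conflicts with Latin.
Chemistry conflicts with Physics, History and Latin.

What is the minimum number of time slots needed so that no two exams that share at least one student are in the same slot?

Civics, Logic, Algebra pairwise conflict, so at least 3 time slots are needed.
3 time slots suffice: time slot 1 → {Art, Biology, Algebra}; time slot 2 → {Civics, Music, Chemistry}; time slot 3 → {Calculus, Logic, Physics, History, Latin}. No two conflicting exams share a time slot.

3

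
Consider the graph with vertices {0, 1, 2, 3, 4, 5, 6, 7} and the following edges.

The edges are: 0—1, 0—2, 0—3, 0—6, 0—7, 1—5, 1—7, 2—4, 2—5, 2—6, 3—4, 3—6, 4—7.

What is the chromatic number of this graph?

0, 2, 6 are mutually adjacent, so at least 3 colors are needed.
3 colors suffice: 0=red, 1=green, 2=blue, 3=blue, 4=red, 5=red, 6=green, 7=blue. Every edge joins two different colors.

3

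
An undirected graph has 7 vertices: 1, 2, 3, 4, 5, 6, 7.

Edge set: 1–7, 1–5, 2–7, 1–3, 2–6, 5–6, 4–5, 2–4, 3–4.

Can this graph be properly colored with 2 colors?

No

The cycle 4-3-1-7-2-4 has odd length 5, so it cannot be 2-colored; at least 3 colors are needed.
So 2 colors are not enough.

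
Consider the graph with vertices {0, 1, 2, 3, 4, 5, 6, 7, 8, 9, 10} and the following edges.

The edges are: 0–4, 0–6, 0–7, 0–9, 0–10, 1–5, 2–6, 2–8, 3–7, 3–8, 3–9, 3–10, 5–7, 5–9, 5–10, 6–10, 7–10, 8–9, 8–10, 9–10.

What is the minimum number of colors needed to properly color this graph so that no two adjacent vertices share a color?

3, 8, 9, 10 are pairwise adjacent (a clique of size 4), so at least 4 colors are needed.
4 colors suffice: color red → {1, 2, 4, 10}; color blue → {0, 5, 8}; color green → {6, 7, 9}; color yellow → {3}. Every edge joins two different colors.

4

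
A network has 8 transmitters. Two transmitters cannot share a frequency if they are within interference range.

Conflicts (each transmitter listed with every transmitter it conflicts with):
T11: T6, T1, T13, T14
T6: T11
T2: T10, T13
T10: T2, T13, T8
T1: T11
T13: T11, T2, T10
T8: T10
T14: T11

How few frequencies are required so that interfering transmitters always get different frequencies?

T2, T10, T13 pairwise conflict, so at least 3 frequencies are needed.
A valid assignment using 3 frequencies: T11=1, T6=2, T2=3, T10=1, T1=2, T13=2, T8=2, T14=2. Every pair that conflicts lands in different frequencies.

3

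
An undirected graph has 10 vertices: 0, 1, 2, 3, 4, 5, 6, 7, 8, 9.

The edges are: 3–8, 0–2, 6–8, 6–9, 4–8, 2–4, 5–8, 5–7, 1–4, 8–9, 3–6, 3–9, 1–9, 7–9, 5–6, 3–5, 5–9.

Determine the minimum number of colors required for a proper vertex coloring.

3, 5, 6, 8, 9 form a clique, so at least 5 colors are needed.
One proper 5-coloring: 0=red, 1=blue, 2=blue, 3=purple, 4=red, 5=blue, 6=yellow, 7=green, 8=green, 9=red. Every edge joins two different colors.

5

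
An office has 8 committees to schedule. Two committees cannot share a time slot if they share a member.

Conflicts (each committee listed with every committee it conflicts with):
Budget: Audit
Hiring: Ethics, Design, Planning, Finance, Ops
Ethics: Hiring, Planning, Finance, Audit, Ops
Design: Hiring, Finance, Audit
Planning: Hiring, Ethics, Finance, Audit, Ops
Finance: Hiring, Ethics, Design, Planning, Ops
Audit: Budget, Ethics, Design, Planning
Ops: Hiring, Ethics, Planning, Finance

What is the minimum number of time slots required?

Hiring, Ethics, Planning, Finance, Ops are mutually in conflict, so at least 5 time slots are needed.
5 time slots suffice: time slot 1 → {Finance, Audit}; time slot 2 → {Budget, Ethics, Design}; time slot 3 → {Hiring}; time slot 4 → {Planning}; time slot 5 → {Ops}. Each listed conflict is separated.

5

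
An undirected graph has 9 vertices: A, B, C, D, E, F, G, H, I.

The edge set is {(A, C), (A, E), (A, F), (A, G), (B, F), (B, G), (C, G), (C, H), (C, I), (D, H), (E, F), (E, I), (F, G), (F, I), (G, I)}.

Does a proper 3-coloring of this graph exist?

The chromatic number is 3. A, C, G are pairwise adjacent, so at least 3 colors are needed.
3 colors suffice: A=3, B=3, C=2, D=2, E=1, F=2, G=1, H=1, I=3.
That is already a proper 3-coloring.

Yes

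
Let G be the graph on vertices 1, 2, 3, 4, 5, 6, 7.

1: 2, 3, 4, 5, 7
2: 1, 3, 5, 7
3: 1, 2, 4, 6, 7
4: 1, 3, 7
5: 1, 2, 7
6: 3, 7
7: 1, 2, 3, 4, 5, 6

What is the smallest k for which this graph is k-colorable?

1, 2, 5, 7 are mutually adjacent (a clique of size 4), so at least 4 colors are needed.
4 colors suffice: color red → {7}; color blue → {1, 6}; color green → {3, 5}; color yellow → {2, 4}. Each edge has distinct colors on its endpoints.

4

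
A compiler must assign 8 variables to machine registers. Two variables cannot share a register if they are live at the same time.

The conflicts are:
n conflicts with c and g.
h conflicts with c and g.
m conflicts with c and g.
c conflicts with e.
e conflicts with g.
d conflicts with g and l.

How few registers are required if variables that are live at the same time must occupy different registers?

m and c conflict, so at least 2 registers are needed.
2 registers suffice: n=2, h=2, m=2, c=1, e=2, d=2, g=1, l=1. Every pair that conflicts lands in different registers.

2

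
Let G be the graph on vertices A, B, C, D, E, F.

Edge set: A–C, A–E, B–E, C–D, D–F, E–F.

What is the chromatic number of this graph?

The cycle F-E-A-C-D-F has odd length 5, so it cannot be 2-colored; at least 3 colors are needed.
One proper 3-coloring: A=2, B=2, C=3, D=1, E=1, F=2. Each edge has distinct colors on its endpoints.

3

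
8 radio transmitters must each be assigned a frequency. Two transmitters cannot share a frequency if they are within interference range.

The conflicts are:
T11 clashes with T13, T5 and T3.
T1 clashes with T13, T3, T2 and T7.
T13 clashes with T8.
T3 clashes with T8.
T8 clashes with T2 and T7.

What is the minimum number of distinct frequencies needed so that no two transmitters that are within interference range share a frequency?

2

T11 and T5 conflict, so at least 2 frequencies are needed.
2 frequencies suffice: frequency 1 → {T11, T1, T8}; frequency 2 → {T13, T5, T3, T2, T7}. Every pair that conflicts lands in different frequencies.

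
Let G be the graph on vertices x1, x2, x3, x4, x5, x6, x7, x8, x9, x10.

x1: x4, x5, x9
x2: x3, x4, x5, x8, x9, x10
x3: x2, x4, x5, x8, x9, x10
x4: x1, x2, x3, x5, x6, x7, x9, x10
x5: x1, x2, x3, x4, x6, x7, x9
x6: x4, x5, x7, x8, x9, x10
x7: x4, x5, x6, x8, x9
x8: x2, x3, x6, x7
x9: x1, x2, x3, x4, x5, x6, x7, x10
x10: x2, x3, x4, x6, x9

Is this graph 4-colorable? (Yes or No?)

x2, x3, x4, x9, x10 are mutually adjacent (a clique of size 5), so at least 5 colors are needed.
So 4 colors are not enough.

No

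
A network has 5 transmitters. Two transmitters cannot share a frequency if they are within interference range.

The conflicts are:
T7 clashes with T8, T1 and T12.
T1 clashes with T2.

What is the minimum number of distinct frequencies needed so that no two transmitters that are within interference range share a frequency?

T7 and T8 conflict, so at least 2 frequencies are needed.
A valid assignment using 2 frequencies: T7=1, T8=2, T1=2, T2=1, T12=2. Each listed conflict is separated.

2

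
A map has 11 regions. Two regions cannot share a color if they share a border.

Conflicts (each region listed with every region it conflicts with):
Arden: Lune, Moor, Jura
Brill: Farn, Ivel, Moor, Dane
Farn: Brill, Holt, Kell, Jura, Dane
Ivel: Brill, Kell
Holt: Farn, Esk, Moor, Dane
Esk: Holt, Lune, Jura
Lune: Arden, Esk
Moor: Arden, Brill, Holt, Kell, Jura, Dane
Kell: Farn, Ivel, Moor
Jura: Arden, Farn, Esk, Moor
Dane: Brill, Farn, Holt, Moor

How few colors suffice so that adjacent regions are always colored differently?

3

Brill, Moor, Dane all conflict with each other, so at least 3 colors are needed.
3 colors suffice: color 1 → {Farn, Ivel, Esk, Moor}; color 2 → {Brill, Holt, Lune, Kell, Jura}; color 3 → {Arden, Dane}. Each listed conflict is separated.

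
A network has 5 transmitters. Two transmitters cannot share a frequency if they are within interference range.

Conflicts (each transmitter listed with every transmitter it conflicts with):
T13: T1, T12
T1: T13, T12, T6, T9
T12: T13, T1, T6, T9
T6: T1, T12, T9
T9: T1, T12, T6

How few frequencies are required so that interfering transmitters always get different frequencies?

4

T1, T12, T6, T9 all conflict with each other, so at least 4 frequencies are needed.
4 frequencies suffice: frequency 1 → {T12}; frequency 2 → {T1}; frequency 3 → {T13, T9}; frequency 4 → {T6}. No two conflicting transmitters share a frequency.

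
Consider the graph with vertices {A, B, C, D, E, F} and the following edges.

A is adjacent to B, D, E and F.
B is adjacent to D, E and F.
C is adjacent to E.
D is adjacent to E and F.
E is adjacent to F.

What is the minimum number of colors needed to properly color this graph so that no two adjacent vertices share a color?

A, B, D, E, F form a clique, so at least 5 colors are needed.
One proper 5-coloring: A=5, B=3, C=2, D=2, E=1, F=4. No two adjacent vertices share a color.

5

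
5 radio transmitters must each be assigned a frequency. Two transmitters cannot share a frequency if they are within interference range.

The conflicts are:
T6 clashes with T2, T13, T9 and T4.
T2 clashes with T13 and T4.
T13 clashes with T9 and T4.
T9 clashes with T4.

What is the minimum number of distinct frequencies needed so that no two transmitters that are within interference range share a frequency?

T6, T2, T13, T4 are mutually in conflict, so at least 4 frequencies are needed.
A valid assignment using 4 frequencies: T6=1, T2=4, T13=2, T9=4, T4=3. No two conflicting transmitters share a frequency.

4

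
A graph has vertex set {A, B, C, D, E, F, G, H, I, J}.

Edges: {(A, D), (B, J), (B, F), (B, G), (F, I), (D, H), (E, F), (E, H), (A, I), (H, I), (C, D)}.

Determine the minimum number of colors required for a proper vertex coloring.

2

B and G are adjacent, so at least 2 colors are needed.
2 colors suffice: color red → {B, D, E, I}; color blue → {A, C, F, G, H, J}. Every edge joins two different colors.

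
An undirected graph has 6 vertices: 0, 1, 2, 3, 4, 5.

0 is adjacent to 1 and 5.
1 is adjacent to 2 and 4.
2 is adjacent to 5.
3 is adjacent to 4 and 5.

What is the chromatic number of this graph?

The cycle 3-5-0-1-4-3 has odd length 5, so it cannot be 2-colored; at least 3 colors are needed.
3 colors suffice: color red → {1, 5}; color blue → {0, 2, 3}; color green → {4}. No two adjacent vertices share a color.

3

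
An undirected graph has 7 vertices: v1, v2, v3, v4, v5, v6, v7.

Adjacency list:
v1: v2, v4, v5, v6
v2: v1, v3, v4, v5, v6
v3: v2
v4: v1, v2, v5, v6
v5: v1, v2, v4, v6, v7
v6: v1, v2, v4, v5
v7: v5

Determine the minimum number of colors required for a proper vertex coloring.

v1, v2, v4, v5, v6 form a clique, so at least 5 colors are needed.
5 colors suffice: color 1 → {v3, v5}; color 2 → {v2, v7}; color 3 → {v1}; color 4 → {v4}; color 5 → {v6}. No two adjacent vertices share a color.

5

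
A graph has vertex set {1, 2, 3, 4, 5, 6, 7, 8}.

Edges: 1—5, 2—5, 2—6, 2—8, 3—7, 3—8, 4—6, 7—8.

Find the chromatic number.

3

3, 7, 8 are pairwise adjacent, so at least 3 colors are needed.
3 colors suffice: color a → {1, 2, 4, 7}; color b → {5, 6, 8}; color c → {3}. No two adjacent vertices share a color.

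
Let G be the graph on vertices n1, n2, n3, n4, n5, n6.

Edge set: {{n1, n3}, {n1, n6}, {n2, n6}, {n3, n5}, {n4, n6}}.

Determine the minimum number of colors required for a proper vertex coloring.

2

n1 and n6 are adjacent, so at least 2 colors are needed.
A valid assignment using 2 colors: n1=B, n2=B, n3=R, n4=B, n5=B, n6=R. Each edge has distinct colors on its endpoints.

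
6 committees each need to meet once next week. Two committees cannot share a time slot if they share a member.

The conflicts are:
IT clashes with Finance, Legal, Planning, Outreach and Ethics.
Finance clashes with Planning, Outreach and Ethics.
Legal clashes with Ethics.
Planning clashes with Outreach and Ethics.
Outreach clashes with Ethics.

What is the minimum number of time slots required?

5

IT, Finance, Planning, Outreach, Ethics are mutually in conflict, so at least 5 time slots are needed.
5 time slots suffice: time slot 1 → {Ethics}; time slot 2 → {IT}; time slot 3 → {Legal, Planning}; time slot 4 → {Outreach}; time slot 5 → {Finance}. Each listed conflict is separated.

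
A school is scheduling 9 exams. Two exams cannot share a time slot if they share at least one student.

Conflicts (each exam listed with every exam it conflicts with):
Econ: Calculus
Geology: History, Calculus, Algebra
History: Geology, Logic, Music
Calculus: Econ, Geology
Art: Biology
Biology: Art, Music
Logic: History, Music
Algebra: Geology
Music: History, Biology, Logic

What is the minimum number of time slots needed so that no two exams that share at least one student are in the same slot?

History, Logic, Music are mutually in conflict, so at least 3 time slots are needed.
3 time slots suffice: time slot 1 → {History, Calculus, Biology, Algebra}; time slot 2 → {Econ, Geology, Art, Music}; time slot 3 → {Logic}. Every pair that conflicts lands in different time slots.

3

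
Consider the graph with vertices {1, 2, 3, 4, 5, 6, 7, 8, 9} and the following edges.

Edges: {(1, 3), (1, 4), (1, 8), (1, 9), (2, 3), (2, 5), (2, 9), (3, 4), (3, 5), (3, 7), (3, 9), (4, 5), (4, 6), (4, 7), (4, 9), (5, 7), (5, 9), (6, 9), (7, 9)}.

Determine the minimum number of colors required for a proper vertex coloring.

5

3, 4, 5, 7, 9 are pairwise adjacent (a clique of size 5), so at least 5 colors are needed.
A valid assignment using 5 colors: 1=yellow, 2=green, 3=blue, 4=green, 5=yellow, 6=blue, 7=purple, 8=red, 9=red. Each edge has distinct colors on its endpoints.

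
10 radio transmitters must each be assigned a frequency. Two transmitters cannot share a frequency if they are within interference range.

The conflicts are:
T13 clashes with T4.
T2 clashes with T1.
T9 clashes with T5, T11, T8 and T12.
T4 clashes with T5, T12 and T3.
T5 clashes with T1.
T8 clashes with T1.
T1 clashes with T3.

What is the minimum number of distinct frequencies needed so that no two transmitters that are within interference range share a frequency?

T13 and T4 conflict, so at least 2 frequencies are needed.
2 frequencies suffice: frequency 1 → {T9, T4, T1}; frequency 2 → {T13, T2, T5, T11, T8, T12, T3}. Every pair that conflicts lands in different frequencies.

2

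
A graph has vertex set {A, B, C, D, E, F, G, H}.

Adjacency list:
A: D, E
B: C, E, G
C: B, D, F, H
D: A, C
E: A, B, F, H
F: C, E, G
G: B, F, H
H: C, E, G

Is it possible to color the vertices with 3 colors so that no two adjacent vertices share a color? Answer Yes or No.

The chromatic number is 3. The cycle C-D-A-E-B-C has odd length 5, so it cannot be 2-colored; at least 3 colors are needed.
3 colors suffice: A=blue, B=blue, C=red, D=green, E=red, F=blue, G=red, H=blue.
That is already a proper 3-coloring.

Yes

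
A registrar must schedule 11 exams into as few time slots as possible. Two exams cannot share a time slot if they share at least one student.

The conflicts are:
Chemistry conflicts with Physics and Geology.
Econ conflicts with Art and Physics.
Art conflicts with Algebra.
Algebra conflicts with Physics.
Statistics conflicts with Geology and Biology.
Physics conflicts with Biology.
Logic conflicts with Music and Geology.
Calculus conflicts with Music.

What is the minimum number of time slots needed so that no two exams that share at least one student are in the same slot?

3

The cycle Geology-Statistics-Biology-Physics-Chemistry-Geology has odd length 5, so it cannot be 2-colored; at least 3 time slots are needed.
3 time slots suffice: time slot 1 → {Art, Physics, Music, Geology}; time slot 2 → {Chemistry, Econ, Algebra, Logic, Calculus, Biology}; time slot 3 → {Statistics}. Every pair that conflicts lands in different time slots.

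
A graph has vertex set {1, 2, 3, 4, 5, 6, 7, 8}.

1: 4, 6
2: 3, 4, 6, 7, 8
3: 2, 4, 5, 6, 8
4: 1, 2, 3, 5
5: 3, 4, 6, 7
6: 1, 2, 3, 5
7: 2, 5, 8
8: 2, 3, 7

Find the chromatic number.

3

2, 7, 8 form a triangle, so at least 3 colors are needed.
3 colors suffice: color a → {1, 3, 7}; color b → {2, 5}; color c → {4, 6, 8}. Every edge joins two different colors.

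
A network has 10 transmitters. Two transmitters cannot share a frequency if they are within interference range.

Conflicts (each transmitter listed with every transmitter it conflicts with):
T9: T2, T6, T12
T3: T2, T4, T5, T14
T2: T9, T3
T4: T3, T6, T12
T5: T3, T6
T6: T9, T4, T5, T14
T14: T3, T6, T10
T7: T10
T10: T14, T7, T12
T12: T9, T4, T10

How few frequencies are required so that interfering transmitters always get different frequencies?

The cycle T3-T4-T12-T10-T14-T3 has odd length 5, so it cannot be 2-colored; at least 3 frequencies are needed.
3 frequencies suffice: frequency 1 → {T3, T6, T7, T12}; frequency 2 → {T9, T4, T5, T10}; frequency 3 → {T2, T14}. Each listed conflict is separated.

3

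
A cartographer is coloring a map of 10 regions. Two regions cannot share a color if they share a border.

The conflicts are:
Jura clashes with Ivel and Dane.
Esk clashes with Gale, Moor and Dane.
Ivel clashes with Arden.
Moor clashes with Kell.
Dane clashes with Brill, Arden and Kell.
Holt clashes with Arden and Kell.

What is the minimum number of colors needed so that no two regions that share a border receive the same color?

Holt and Arden conflict, so at least 2 colors are needed.
2 colors suffice: color 1 → {Ivel, Gale, Moor, Dane, Holt}; color 2 → {Jura, Esk, Brill, Arden, Kell}. Each listed conflict is separated.

2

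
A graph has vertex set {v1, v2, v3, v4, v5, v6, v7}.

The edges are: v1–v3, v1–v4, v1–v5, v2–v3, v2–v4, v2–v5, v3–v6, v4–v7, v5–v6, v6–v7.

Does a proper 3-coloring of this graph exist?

Yes

The chromatic number is 3. The cycle v3-v1-v4-v7-v6-v3 has odd length 5, so it cannot be 2-colored; at least 3 colors are needed.
A valid assignment using 3 colors: v1=2, v2=2, v3=1, v4=1, v5=1, v6=2, v7=3.
That is already a proper 3-coloring.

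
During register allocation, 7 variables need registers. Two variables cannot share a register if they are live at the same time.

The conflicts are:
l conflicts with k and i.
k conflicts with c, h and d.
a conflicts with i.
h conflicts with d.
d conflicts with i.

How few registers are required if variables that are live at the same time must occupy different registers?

3

k, h, d are mutually in conflict, so at least 3 registers are needed.
Using 3 registers: l=2, k=1, a=2, c=2, h=3, d=2, i=1. Each listed conflict is separated.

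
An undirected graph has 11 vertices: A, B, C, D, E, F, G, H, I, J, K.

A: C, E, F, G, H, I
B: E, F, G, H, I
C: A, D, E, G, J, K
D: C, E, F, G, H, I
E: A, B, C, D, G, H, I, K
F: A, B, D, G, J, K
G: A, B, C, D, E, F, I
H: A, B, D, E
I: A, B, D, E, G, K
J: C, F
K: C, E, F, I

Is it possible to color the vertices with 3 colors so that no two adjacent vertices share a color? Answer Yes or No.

A, E, G, I are pairwise adjacent (a clique of size 4), so at least 4 colors are needed.
So 3 colors are not enough.

No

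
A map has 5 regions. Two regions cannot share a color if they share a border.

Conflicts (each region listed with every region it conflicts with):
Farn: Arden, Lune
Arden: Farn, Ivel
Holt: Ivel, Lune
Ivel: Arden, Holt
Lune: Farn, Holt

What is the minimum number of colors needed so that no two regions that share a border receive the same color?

The cycle Farn-Arden-Ivel-Holt-Lune-Farn has odd length 5, so it cannot be 2-colored; at least 3 colors are needed.
3 colors suffice: color 1 → {Farn, Ivel}; color 2 → {Arden, Holt}; color 3 → {Lune}. Each listed conflict is separated.

3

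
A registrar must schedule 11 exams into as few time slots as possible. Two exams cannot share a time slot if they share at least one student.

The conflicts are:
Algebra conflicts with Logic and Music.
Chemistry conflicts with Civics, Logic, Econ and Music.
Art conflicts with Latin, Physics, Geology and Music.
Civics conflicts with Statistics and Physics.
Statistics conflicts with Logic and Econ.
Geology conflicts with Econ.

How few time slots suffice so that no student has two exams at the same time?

3

The cycle Music-Chemistry-Civics-Physics-Art-Music has odd length 5, so it cannot be 2-colored; at least 3 time slots are needed.
A valid assignment using 3 time slots: Algebra=1, Chemistry=1, Art=1, Civics=2, Statistics=1, Logic=2, Latin=2, Physics=3, Geology=3, Econ=2, Music=2. Every pair that conflicts lands in different time slots.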